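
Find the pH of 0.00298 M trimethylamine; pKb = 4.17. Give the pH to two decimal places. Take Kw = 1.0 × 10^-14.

pH = 10.62

(CH3)3N + H2O ⇌ (CH3)3NH+ + OH-
Kb = 10^(−4.17) = 6.76 × 10^-5
Let x = [OH-] at equilibrium. Kb = x²/(0.00298 − x).
The 5% rule fails; solving x² + Kb·x − Kb·C₀ = 0 exactly:
x = (−Kb + √(Kb² + 4·Kb·C₀))/2 = 4.16 × 10^-4 M
pOH = 3.38, so pH = 14.00 − pOH = 10.62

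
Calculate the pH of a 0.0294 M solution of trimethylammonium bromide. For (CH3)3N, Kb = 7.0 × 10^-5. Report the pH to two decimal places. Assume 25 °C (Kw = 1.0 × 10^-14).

pH = 5.69

(CH3)3NH+ is the conjugate acid of the weak base (CH3)3N.
Ka = Kw/Kb = 1.0×10^-14 / 7.0 × 10^-5 = 1.43 × 10^-10
From the ICE table, Ka = [H+]²/(0.0294 − [H+]) = 1.43 × 10^-10.
Since Ka ≪ C₀, [H+] ≈ √(Ka·C₀) = 2.05 × 10^-6 M.
([H+]/C₀ = 0.007% < 5%, so the approximation holds.)
pH = −log(2.05 × 10^-6) = 5.69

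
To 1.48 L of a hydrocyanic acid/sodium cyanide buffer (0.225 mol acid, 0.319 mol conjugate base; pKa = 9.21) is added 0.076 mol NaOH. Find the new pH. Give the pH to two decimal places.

After neutralization: n(HCN) = 0.149 mol, n(CN-) = 0.395 mol.
pH = pKa + log(n_CN-/n_HCN) = 9.21 + log(0.395/0.149) = 9.21 + (+0.423)

pH = 9.63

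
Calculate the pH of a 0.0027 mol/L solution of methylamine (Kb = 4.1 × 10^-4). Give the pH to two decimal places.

CH3NH2 + H2O ⇌ CH3NH3+ + OH-
From the ICE table, Kb = x²/(0.0027 − x) = 4.1 × 10^-4.
x is not negligible relative to C₀; solve x² + 0.00041·x − 1.11e-06 = 0.
x = (−Kb + √(Kb² + 4·Kb·C₀))/2 = 8.67 × 10^-4 M
pOH = 3.06, so pH = 14.00 − pOH = 10.94

pH = 10.94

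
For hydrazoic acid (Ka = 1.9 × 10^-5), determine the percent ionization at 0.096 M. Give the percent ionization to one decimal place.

1.4%

HN3 ⇌ N3- + H+; let x = [H+] at equilibrium.
x ≈ √(Ka·C₀) = √(1.9 × 10^-5 × 0.096) = 1.35 × 10^-3 M
Fraction ionized = 1.35 × 10^-3 / 0.096 = 0.0141 → 1.4%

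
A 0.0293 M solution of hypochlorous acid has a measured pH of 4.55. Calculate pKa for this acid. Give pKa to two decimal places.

[H+] = 10^(-4.55) = 2.82 × 10^-5 M
At equilibrium [HA] = 0.0293 − 2.82 × 10^-5 = 2.93 × 10^-2 M
Ka = [H+][A-]/[HA] = (2.82 × 10^-5)² / 2.93 × 10^-2 = 2.71 × 10^-8
pKa = -log(2.71 × 10^-8) = 7.57

pKa = 7.57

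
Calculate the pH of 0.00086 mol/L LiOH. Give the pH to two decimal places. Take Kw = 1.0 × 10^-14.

LiOH is a strong base; [OH-] = 0.00086 M.
pOH = -log(0.00086) = 3.07
pH = 14.00 - 3.07 = 10.93

pH = 10.93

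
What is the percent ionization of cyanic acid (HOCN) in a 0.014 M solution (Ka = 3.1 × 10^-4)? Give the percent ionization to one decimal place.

HOCN ⇌ OCN- + H+; let x = [H+] at equilibrium.
Solve x² + 0.00031x − 4.34e-06 = 0 → x = 1.93 × 10^-3 M
Fraction ionized = 1.93 × 10^-3 / 0.014 = 0.1379 → 13.8%

13.8%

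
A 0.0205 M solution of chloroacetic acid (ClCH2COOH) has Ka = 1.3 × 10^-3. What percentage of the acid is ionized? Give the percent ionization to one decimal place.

ClCH2COOH ⇌ ClCH2COO- + H+; let x = [H+] at equilibrium.
Ka = x²/(C₀ − x); solving the quadratic gives x = 4.55 × 10^-3 M.
% ionization = x/C₀ × 100% = 4.55 × 10^-3/0.0205 × 100% = 22.2%

22.2%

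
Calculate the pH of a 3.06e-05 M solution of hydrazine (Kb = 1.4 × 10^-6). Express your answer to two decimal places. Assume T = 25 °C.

N2H4 + H2O ⇌ N2H5+ + OH-
Kb = [OH-]²/(3.06e-05 − [OH-]) = 1.4 × 10^-6
The 5% rule fails; solving [OH-]² + Kb·[OH-] − Kb·C₀ = 0 exactly:
[OH-] = [−1.4e-06 + √(1.4e-06² + 1.71e-10)]/2 = 5.88 × 10^-6 M
pOH = −log(5.88 × 10^-6) = 5.23; pH = 14.00 − 5.23 = 8.77

pH = 8.77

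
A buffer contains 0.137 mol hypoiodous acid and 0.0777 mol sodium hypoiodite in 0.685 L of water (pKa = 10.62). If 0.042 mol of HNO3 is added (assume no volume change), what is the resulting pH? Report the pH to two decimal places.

pH = 9.92

After neutralization: n(HOI) = 0.179 mol, n(OI-) = 0.0357 mol.
pH = pKa + log([A⁻]/[HA]) = 10.62 + log(0.0357/0.179) = 10.62 -0.700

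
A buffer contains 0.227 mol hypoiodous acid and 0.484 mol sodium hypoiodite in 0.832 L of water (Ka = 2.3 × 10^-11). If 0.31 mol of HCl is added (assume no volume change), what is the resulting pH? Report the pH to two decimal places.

pH = 10.15

Added H+ converts OI- to HOI: HOI → 0.537 mol, OI- → 0.174 mol.
pKa = −log(2.3 × 10^-11) = 10.638
pH = pKa + log(n_OI-/n_HOI) = 10.638 + log(0.174/0.537) = 10.638 + (-0.489)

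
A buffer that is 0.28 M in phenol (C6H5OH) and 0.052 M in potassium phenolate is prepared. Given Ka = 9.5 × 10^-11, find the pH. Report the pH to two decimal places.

pKa = −log(9.5 × 10^-11) = 10.022
Using pH = pKa + log([base]/[acid]) with [base]/[acid] = 0.052/0.28:
pH = 10.022 + (-0.731) = 9.29

pH = 9.29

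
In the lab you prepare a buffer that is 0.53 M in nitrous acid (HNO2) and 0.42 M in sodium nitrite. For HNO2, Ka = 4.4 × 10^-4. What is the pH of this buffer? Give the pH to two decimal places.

pKa = −log(4.4 × 10^-4) = 3.357
pH = pKa + log([A⁻]/[HA]) = 3.357 + log(0.42/0.53)
pH = 3.357 + (-0.101) = 3.26

pH = 3.26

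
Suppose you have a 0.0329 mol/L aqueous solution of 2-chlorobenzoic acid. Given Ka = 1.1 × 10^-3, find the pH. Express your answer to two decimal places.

pH = 2.26

ClC6H4COOH ⇌ ClC6H4COO- + H+
From the ICE table, Ka = [H+]²/(0.0329 − [H+]) = 1.1 × 10^-3.
The 5% rule fails; solving [H+]² + Ka·[H+] − Ka·C₀ = 0 exactly:
[H+] = [−0.0011 + √(0.0011² + 0.000145)]/2 = 5.49 × 10^-3 M
pH = −log[H+] = −log(5.49 × 10^-3) = 2.26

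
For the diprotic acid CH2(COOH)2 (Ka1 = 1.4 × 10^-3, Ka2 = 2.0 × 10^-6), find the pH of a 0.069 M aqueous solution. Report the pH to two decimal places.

pH = 2.04

Ka1 ≫ Ka2, so treat the first dissociation as the only significant source of H+.
Ka1 = x²/(0.069 − x) = 1.4 × 10^-3
Solving the quadratic: x = (−Ka1 + √(Ka1² + 4·Ka1·C₀))/2 = 9.15 × 10^-3 M
pH = −log(9.15 × 10^-3) = 2.04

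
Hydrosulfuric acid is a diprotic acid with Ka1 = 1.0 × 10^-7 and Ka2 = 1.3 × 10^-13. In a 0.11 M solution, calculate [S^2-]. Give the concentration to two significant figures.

First ionization gives [H+] ≈ [HS-] = 1.05 × 10^-4 M.
Second step: Ka2 = [H+][S^2-]/[HS-] ≈ [S^2-] (since [H+] ≈ [HS-]).
So [S^2-] ≈ Ka2.

1.3 × 10^-13 M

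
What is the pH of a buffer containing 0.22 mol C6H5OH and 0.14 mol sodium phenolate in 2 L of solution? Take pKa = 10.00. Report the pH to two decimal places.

pH = 9.80

Using pH = pKa + log([base]/[acid]) with [base]/[acid] = 0.14/0.22:
pH = 10.00 + (-0.196) = 9.80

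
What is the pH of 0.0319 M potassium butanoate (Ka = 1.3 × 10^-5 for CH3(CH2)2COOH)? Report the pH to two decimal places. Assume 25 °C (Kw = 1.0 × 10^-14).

CH3(CH2)2COO- is the conjugate base of the weak acid CH3(CH2)2COOH.
Kb = Kw/Ka = 1.0×10^-14 / 1.3 × 10^-5 = 7.69 × 10^-10
From the ICE table, Kb = [OH-]²/(0.0319 − [OH-]) = 7.69 × 10^-10.
Since Kb ≪ C₀, [OH-] ≈ √(Kb·C₀) = 4.95 × 10^-6 M.
pOH = −log(4.95 × 10^-6) = 5.31; pH = 14.00 − 5.31 = 8.69

pH = 8.69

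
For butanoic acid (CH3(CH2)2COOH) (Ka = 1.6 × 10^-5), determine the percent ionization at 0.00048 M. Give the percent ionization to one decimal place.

16.7%

CH3(CH2)2COOH ⇌ CH3(CH2)2COO- + H+; let x = [H+] at equilibrium.
Solve x² + 1.6e-05x − 7.68e-09 = 0 → x = 8.00 × 10^-5 M
Fraction ionized = 8.00 × 10^-5 / 0.00048 = 0.1667 → 16.7%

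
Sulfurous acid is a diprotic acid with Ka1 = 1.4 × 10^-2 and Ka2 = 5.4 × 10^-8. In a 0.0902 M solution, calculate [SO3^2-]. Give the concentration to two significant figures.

First ionization gives [H+] ≈ [HSO3-] = 2.92 × 10^-2 M.
Second step: Ka2 = [H+][SO3^2-]/[HSO3-] ≈ [SO3^2-] (since [H+] ≈ [HSO3-]).
So [SO3^2-] ≈ Ka2.

5.4 × 10^-8 M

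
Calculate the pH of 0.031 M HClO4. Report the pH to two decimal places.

HClO4 is a strong acid and dissociates completely, so [H+] = 0.031 M.
pH = -log(0.031) = 1.51

pH = 1.51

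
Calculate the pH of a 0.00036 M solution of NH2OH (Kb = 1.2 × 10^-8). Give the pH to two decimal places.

NH2OH + H2O ⇌ NH3OH+ + OH-
Let x = [OH-] at equilibrium. Kb = x²/(0.00036 − x).
Neglecting x in the denominator: x = √(1.2 × 10^-8 × 0.00036) = 2.08 × 10^-6 M
pOH = 5.68, so pH = 14.00 − pOH = 8.32

pH = 8.32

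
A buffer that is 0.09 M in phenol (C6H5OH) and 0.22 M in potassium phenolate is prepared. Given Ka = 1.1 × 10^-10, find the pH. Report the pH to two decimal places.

pKa = −log(1.1 × 10^-10) = 9.959
pH = pKa + log([A⁻]/[HA]) = 9.959 + log(0.22/0.09)
pH = 9.959 + (+0.388) = 10.35

pH = 10.35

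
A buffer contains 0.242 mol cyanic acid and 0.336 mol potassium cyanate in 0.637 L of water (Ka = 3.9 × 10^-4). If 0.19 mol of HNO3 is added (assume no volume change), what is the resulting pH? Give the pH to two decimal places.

pH = 2.94

Added H+ converts OCN- to HOCN: HOCN → 0.432 mol, OCN- → 0.146 mol.
pKa = −log(3.9 × 10^-4) = 3.409
pH = pKa + log([A⁻]/[HA]) = 3.409 + log(0.146/0.432) = 3.409 -0.471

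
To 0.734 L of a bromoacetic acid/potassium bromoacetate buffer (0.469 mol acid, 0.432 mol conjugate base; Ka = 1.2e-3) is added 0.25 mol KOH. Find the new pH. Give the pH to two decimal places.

OH- converts BrCH2COOH to BrCH2COO-: BrCH2COOH → 0.219 mol, BrCH2COO- → 0.682 mol.
pKa = −log(1.2 × 10^-3) = 2.921
pH = pKa + log(n_BrCH2COO-/n_BrCH2COOH) = 2.921 + log(0.682/0.219) = 2.921 + (+0.493)

pH = 3.41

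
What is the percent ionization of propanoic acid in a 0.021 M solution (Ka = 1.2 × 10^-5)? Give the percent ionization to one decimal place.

CH3CH2COOH ⇌ CH3CH2COO- + H+; let x = [H+] at equilibrium.
x ≈ √(Ka·C₀) = √(1.2 × 10^-5 × 0.021) = 5.02 × 10^-4 M
% ionization = x/C₀ × 100% = 5.02 × 10^-4/0.021 × 100% = 2.4%

2.4%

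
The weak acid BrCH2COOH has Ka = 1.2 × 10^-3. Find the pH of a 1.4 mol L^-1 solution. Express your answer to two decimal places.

pH = 1.39

BrCH2COOH ⇌ BrCH2COO- + H+
Ka = [H+]²/(1.4 − [H+]) = 1.2 × 10^-3
Assume [H+] ≪ 1.4: [H+] ≈ √(1.2 × 10^-3 × 1.4) = 4.10 × 10^-2 M
pH = −log[H+] = −log(4.10 × 10^-2) = 1.39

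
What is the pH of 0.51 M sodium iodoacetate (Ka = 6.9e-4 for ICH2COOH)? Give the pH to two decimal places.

ICH2COO- is the conjugate base of the weak acid ICH2COOH.
Kb = Kw/Ka = 1.0×10^-14 / 6.9 × 10^-4 = 1.45 × 10^-11
From the ICE table, Kb = x²/(0.51 − x) = 1.45 × 10^-11.
Since Kb ≪ C₀, x ≈ √(Kb·C₀) = 2.72 × 10^-6 M.
pOH = 5.57, so pH = 14.00 − pOH = 8.43

pH = 8.43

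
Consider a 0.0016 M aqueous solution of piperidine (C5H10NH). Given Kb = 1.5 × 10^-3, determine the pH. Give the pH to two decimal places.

C5H10NH + H2O ⇌ C5H10NH2+ + OH-
Kb = [OH-]²/(0.0016 − [OH-]) = 1.5 × 10^-3
The 5% rule fails; solving [OH-]² + Kb·[OH-] − Kb·C₀ = 0 exactly:
[OH-] = [−0.0015 + √(0.0015² + 9.6e-06)]/2 = 9.71 × 10^-4 M
pOH = −log(9.71 × 10^-4) = 3.01; pH = 14.00 − 3.01 = 10.99

pH = 10.99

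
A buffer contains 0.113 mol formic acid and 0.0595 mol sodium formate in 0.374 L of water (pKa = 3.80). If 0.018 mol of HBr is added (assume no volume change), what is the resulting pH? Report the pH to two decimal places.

After neutralization: n(HCOOH) = 0.131 mol, n(HCOO-) = 0.0415 mol.
pH = pKa + log([A⁻]/[HA]) = 3.80 + log(0.0415/0.131) = 3.80 -0.499

pH = 3.30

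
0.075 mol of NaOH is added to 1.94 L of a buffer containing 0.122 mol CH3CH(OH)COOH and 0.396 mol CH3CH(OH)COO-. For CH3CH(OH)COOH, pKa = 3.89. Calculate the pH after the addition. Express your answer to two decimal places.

pH = 4.89

After neutralization: n(CH3CH(OH)COOH) = 0.047 mol, n(CH3CH(OH)COO-) = 0.471 mol.
pH = pKa + log(n_CH3CH(OH)COO-/n_CH3CH(OH)COOH) = 3.89 + log(0.471/0.047) = 3.89 + (+1.001)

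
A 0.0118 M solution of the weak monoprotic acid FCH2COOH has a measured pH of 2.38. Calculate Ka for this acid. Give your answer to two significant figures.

Ka = 2.3 × 10^-3

[H+] = 10^(-2.38) = 4.17 × 10^-3 M
At equilibrium [HA] = 0.0118 − 4.17 × 10^-3 = 7.63 × 10^-3 M
Ka = [H+][A-]/[HA] = (4.17 × 10^-3)² / 7.63 × 10^-3 = 2.3 × 10^-3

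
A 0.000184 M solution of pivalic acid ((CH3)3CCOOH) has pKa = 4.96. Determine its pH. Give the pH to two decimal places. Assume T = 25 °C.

pH = 4.40

(CH3)3CCOOH ⇌ (CH3)3CCOO- + H+
Ka = 10^(−4.96) = 1.10 × 10^-5
Ka = x²/(0.000184 − x) = 1.10 × 10^-5
The 5% rule fails; solving x² + Ka·x − Ka·C₀ = 0 exactly:
x = [−1.1e-05 + √(1.1e-05² + 8.1e-09)]/2 = 3.98 × 10^-5 M
pH = −log(3.98 × 10^-5) = 4.40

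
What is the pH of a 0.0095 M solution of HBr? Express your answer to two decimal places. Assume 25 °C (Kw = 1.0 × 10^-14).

pH = 2.02

HBr is a strong acid and dissociates completely, so [H+] = 0.0095 M.
pH = -log(0.0095) = 2.02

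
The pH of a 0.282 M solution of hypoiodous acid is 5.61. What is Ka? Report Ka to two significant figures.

Ka = 2.1 × 10^-11

[H+] = 10^(-5.61) = 2.45 × 10^-6 M
At equilibrium [HA] = 0.282 − 2.45 × 10^-6 = 2.82 × 10^-1 M
Ka = [H+][A-]/[HA] = (2.45 × 10^-6)² / 2.82 × 10^-1 = 2.1 × 10^-11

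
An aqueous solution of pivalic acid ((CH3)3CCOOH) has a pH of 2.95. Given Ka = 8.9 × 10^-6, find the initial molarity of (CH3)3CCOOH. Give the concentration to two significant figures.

C₀ = 1.4 × 10^-1 M

[H+] = 10^(-2.95) = 1.12 × 10^-3 M = x
Ka = x²/(C₀ − x) ⇒ C₀ = x + x²/Ka
C₀ = 1.12 × 10^-3 + (1.12 × 10^-3)²/(8.9 × 10^-6) = 1.42 × 10^-1 M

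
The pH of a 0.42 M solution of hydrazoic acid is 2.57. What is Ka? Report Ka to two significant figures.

Ka = 1.7 × 10^-5

[H+] = 10^(-2.57) = 2.69 × 10^-3 M
At equilibrium [HA] = 0.42 − 2.69 × 10^-3 = 4.17 × 10^-1 M
Ka = [H+][A-]/[HA] = (2.69 × 10^-3)² / 4.17 × 10^-1 = 1.7 × 10^-5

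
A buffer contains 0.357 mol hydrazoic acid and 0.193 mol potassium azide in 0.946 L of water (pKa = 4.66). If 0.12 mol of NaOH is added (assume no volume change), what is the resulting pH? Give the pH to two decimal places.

pH = 4.78

OH- converts HN3 to N3-: HN3 → 0.237 mol, N3- → 0.313 mol.
pH = pKa + log(n_N3-/n_HN3) = 4.66 + log(0.313/0.237) = 4.66 + (+0.121)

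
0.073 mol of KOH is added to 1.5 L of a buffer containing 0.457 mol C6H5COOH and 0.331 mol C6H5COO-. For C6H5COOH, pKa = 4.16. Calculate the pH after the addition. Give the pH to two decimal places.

pH = 4.18

After neutralization: n(C6H5COOH) = 0.384 mol, n(C6H5COO-) = 0.404 mol.
Henderson–Hasselbalch with mole ratio 0.404/0.384: pH = 4.16 + (+0.022)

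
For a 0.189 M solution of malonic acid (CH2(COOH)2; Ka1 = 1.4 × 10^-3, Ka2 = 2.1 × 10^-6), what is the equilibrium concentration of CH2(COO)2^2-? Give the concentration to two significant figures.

2.1 × 10^-6 M

First ionization gives [H+] ≈ [CH2(COOH)COO-] = 1.56 × 10^-2 M.
Second step: Ka2 = [H+][CH2(COO)2^2-]/[CH2(COOH)COO-] ≈ [CH2(COO)2^2-] (since [H+] ≈ [CH2(COOH)COO-]).
So [CH2(COO)2^2-] ≈ Ka2.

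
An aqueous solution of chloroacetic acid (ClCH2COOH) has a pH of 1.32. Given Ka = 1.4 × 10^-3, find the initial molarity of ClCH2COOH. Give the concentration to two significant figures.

[H+] = 10^(-1.32) = 4.79 × 10^-2 M = x
Ka = x²/(C₀ − x) ⇒ C₀ = x + x²/Ka
C₀ = 4.79 × 10^-2 + (4.79 × 10^-2)²/(1.4 × 10^-3) = 1.69 M

C₀ = 1.7 M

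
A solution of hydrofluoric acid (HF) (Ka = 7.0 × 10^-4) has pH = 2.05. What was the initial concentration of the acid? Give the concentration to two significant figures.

[H+] = 10^(-2.05) = 8.91 × 10^-3 M = x
Ka = x²/(C₀ − x) ⇒ C₀ = x + x²/Ka
C₀ = 8.91 × 10^-3 + (8.91 × 10^-3)²/(7.0 × 10^-4) = 1.22 × 10^-1 M

C₀ = 1.2 × 10^-1 M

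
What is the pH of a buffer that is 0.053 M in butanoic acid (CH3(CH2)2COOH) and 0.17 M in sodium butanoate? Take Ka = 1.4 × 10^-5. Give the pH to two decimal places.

pH = 5.36

pKa = −log(1.4 × 10^-5) = 4.854
Henderson–Hasselbalch: pH = pKa + log([CH3(CH2)2COO-]/[CH3(CH2)2COOH]) = 4.854 + log(0.17/0.053)
pH = 4.854 + (+0.506) = 5.36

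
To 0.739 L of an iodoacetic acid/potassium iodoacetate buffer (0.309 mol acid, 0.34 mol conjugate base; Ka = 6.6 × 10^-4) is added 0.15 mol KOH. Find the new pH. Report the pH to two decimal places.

After neutralization: n(ICH2COOH) = 0.159 mol, n(ICH2COO-) = 0.49 mol.
pKa = −log(6.6 × 10^-4) = 3.180
Henderson–Hasselbalch with mole ratio 0.49/0.159: pH = 3.180 + (+0.489)

pH = 3.67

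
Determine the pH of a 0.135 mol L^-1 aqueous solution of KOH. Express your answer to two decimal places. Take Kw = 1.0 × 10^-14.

pH = 13.13

KOH is a strong base; [OH-] = 0.135 M.
pOH = -log(0.135) = 0.87
pH = 14.00 - 0.87 = 13.13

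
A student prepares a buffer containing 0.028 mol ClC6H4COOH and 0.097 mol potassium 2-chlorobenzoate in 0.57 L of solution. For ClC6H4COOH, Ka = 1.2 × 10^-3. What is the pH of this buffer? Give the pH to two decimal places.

pH = 3.46

pKa = −log(1.2 × 10^-3) = 2.921
Henderson–Hasselbalch: pH = pKa + log([ClC6H4COO-]/[ClC6H4COOH]) = 2.921 + log(0.097/0.028)
pH = 2.921 + (+0.540) = 3.46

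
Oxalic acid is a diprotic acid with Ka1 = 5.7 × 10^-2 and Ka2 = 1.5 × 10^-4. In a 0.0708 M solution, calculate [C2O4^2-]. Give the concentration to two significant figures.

First ionization gives [H+] ≈ [HC2O4-] = 4.11 × 10^-2 M.
Second step: Ka2 = [H+][C2O4^2-]/[HC2O4-] ≈ [C2O4^2-] (since [H+] ≈ [HC2O4-]).
So [C2O4^2-] ≈ Ka2.

1.5 × 10^-4 M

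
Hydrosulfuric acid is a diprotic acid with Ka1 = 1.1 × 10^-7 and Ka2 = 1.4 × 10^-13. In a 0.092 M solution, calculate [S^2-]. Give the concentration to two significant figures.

1.4 × 10^-13 M

First ionization gives [H+] ≈ [HS-] = 1.01 × 10^-4 M.
Second step: Ka2 = [H+][S^2-]/[HS-] ≈ [S^2-] (since [H+] ≈ [HS-]).
So [S^2-] ≈ Ka2.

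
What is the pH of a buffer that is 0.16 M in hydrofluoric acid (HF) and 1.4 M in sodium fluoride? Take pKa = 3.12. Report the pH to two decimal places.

pH = 4.06

Using pH = pKa + log([base]/[acid]) with [base]/[acid] = 1.4/0.16:
pH = 3.12 + (+0.942) = 4.06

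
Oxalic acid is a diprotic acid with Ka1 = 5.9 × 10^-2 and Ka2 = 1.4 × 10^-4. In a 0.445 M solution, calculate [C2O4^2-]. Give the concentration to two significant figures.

1.4 × 10^-4 M

First ionization gives [H+] ≈ [HC2O4-] = 1.35 × 10^-1 M.
Second step: Ka2 = [H+][C2O4^2-]/[HC2O4-] ≈ [C2O4^2-] (since [H+] ≈ [HC2O4-]).
So [C2O4^2-] ≈ Ka2.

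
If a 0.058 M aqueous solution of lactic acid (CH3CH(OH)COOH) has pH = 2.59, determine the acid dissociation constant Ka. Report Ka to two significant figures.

[H+] = 10^(-2.59) = 2.57 × 10^-3 M
At equilibrium [HA] = 0.058 − 2.57 × 10^-3 = 5.54 × 10^-2 M
Ka = [H+][A-]/[HA] = (2.57 × 10^-3)² / 5.54 × 10^-2 = 1.2 × 10^-4

Ka = 1.2 × 10^-4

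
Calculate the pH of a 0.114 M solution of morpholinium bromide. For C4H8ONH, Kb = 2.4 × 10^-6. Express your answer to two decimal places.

pH = 4.66

C4H8ONH2+ is the conjugate acid of the weak base C4H8ONH.
Ka = Kw/Kb = 1.0×10^-14 / 2.4 × 10^-6 = 4.17 × 10^-9
From the ICE table, Ka = [H+]²/(0.114 − [H+]) = 4.17 × 10^-9.
Neglecting [H+] in the denominator: [H+] = √(4.17 × 10^-9 × 0.114) = 2.18 × 10^-5 M
pH = −log(2.18 × 10^-5) = 4.66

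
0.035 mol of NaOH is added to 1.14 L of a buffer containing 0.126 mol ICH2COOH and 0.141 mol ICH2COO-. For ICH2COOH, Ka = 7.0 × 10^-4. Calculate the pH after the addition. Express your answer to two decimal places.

After neutralization: n(ICH2COOH) = 0.091 mol, n(ICH2COO-) = 0.176 mol.
pKa = −log(7.0 × 10^-4) = 3.155
pH = pKa + log([A⁻]/[HA]) = 3.155 + log(0.176/0.091) = 3.155 +0.286

pH = 3.44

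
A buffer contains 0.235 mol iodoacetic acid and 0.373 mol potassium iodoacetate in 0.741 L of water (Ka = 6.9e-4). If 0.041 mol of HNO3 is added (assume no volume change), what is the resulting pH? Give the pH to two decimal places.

pH = 3.24

After neutralization: n(ICH2COOH) = 0.276 mol, n(ICH2COO-) = 0.332 mol.
pKa = −log(6.9 × 10^-4) = 3.161
pH = pKa + log([A⁻]/[HA]) = 3.161 + log(0.332/0.276) = 3.161 +0.080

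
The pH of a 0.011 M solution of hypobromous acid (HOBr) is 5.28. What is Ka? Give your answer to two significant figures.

[H+] = 10^(-5.28) = 5.25 × 10^-6 M
At equilibrium [HA] = 0.011 − 5.25 × 10^-6 = 1.10 × 10^-2 M
Ka = [H+][A-]/[HA] = (5.25 × 10^-6)² / 1.10 × 10^-2 = 2.5 × 10^-9

Ka = 2.5 × 10^-9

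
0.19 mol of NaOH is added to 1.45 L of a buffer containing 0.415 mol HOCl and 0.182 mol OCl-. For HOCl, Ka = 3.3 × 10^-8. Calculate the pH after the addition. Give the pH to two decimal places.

pH = 7.70

After neutralization: n(HOCl) = 0.225 mol, n(OCl-) = 0.372 mol.
pKa = −log(3.3 × 10^-8) = 7.481
pH = pKa + log([A⁻]/[HA]) = 7.481 + log(0.372/0.225) = 7.481 +0.218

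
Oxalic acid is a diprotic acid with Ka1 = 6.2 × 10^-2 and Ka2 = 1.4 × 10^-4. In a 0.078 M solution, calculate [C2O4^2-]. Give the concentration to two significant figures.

1.4 × 10^-4 M

First ionization gives [H+] ≈ [HC2O4-] = 4.51 × 10^-2 M.
Second step: Ka2 = [H+][C2O4^2-]/[HC2O4-] ≈ [C2O4^2-] (since [H+] ≈ [HC2O4-]).
So [C2O4^2-] ≈ Ka2.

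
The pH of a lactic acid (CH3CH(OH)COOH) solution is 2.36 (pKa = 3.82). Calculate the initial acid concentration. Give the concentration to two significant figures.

C₀ = 1.3 × 10^-1 M

[H+] = 10^(-2.36) = 4.37 × 10^-3 M = x
Ka = 10^(−3.82) = 1.51 × 10^-4
Ka = x²/(C₀ − x) ⇒ C₀ = x + x²/Ka
C₀ = 4.37 × 10^-3 + (4.37 × 10^-3)²/(1.51 × 10^-4) = 1.31 × 10^-1 M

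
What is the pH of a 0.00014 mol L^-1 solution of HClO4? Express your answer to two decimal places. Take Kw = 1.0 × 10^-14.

HClO4 is a strong acid and dissociates completely, so [H+] = 0.00014 M.
pH = -log(0.00014) = 3.85

pH = 3.85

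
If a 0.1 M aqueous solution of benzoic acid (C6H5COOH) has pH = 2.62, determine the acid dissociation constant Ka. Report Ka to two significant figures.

Ka = 5.9 × 10^-5

[H+] = 10^(-2.62) = 2.40 × 10^-3 M
At equilibrium [HA] = 0.1 − 2.40 × 10^-3 = 9.76 × 10^-2 M
Ka = [H+][A-]/[HA] = (2.40 × 10^-3)² / 9.76 × 10^-2 = 5.9 × 10^-5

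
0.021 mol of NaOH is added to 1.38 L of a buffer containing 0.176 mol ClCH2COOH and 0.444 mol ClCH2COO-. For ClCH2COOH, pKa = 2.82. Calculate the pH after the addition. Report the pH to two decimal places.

After neutralization: n(ClCH2COOH) = 0.155 mol, n(ClCH2COO-) = 0.465 mol.
pH = pKa + log(n_ClCH2COO-/n_ClCH2COOH) = 2.82 + log(0.465/0.155) = 2.82 + (+0.477)

pH = 3.30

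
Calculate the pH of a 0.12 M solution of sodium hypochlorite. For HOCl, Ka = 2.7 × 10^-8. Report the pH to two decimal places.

pH = 10.32

OCl- is the conjugate base of the weak acid HOCl.
Kb = Kw/Ka = 1.0×10^-14 / 2.7 × 10^-8 = 3.70 × 10^-7
Kb = [OH-]²/(0.12 − [OH-]) = 3.70 × 10^-7
Neglecting [OH-] in the denominator: [OH-] = √(3.70 × 10^-7 × 0.12) = 2.11 × 10^-4 M
pOH = 3.68, so pH = 14.00 − pOH = 10.32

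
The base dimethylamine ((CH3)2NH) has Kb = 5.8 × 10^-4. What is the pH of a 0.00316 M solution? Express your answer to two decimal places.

(CH3)2NH + H2O ⇌ (CH3)2NH2+ + OH-
Let x = [OH-] at equilibrium. Kb = x²/(0.00316 − x).
x is not negligible relative to C₀; solve x² + 0.00058·x − 1.83e-06 = 0.
x = [−0.00058 + √(0.00058² + 7.33e-06)]/2 = 1.09 × 10^-3 M
pOH = −log(1.09 × 10^-3) = 2.96; pH = 14.00 − 2.96 = 11.04

pH = 11.04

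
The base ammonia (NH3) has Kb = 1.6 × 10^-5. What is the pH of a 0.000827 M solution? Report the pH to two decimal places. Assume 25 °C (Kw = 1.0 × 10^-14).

NH3 + H2O ⇌ NH4+ + OH-
Kb = [OH-]²/(0.000827 − [OH-]) = 1.6 × 10^-5
[OH-] is not negligible relative to C₀; solve [OH-]² + 1.6e-05·[OH-] − 1.32e-08 = 0.
[OH-] = [−1.6e-05 + √(1.6e-05² + 5.29e-08)]/2 = 1.07 × 10^-4 M
pOH = −log(1.07 × 10^-4) = 3.97; pH = 14.00 − 3.97 = 10.03

pH = 10.03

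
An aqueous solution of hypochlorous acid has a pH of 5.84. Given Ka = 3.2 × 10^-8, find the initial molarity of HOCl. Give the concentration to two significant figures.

[H+] = 10^(-5.84) = 1.45 × 10^-6 M = x
Ka = x²/(C₀ − x) ⇒ C₀ = x + x²/Ka
C₀ = 1.45 × 10^-6 + (1.45 × 10^-6)²/(3.2 × 10^-8) = 6.72 × 10^-5 M

C₀ = 6.7 × 10^-5 M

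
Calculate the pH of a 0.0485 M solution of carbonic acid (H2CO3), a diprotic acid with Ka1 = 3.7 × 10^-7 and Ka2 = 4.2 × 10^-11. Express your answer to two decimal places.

Since Ka1 ≫ Ka2, the first ionization dominates [H+].
Ka1 = x²/(0.0485 − x) = 3.7 × 10^-7
x ≈ √(3.7 × 10^-7 × 0.0485) = 1.34 × 10^-4 M
pH = −log(1.34 × 10^-4) = 3.87

pH = 3.87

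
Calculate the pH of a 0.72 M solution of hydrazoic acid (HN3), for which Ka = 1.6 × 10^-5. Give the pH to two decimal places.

pH = 2.47

HN3 ⇌ N3- + H+
From the ICE table, Ka = x²/(0.72 − x) = 1.6 × 10^-5.
Assume x ≪ 0.72: x ≈ √(1.6 × 10^-5 × 0.72) = 3.39 × 10^-3 M
(x/C₀ = 0.47% < 5%, so the approximation holds.)
pH = −log(3.39 × 10^-3) = 2.47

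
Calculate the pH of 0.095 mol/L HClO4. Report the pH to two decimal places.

pH = 1.02

HClO4 is a strong acid and dissociates completely, so [H+] = 0.095 M.
pH = -log(0.095) = 1.02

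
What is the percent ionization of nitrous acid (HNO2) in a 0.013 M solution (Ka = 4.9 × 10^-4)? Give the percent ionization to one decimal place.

HNO2 ⇌ NO2- + H+; let x = [H+] at equilibrium.
Ka = x²/(C₀ − x); solving the quadratic gives x = 2.29 × 10^-3 M.
Fraction ionized = 2.29 × 10^-3 / 0.013 = 0.1762 → 17.6%

17.6%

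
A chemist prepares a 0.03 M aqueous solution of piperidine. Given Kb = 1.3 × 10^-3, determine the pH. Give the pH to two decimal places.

pH = 11.75

C5H10NH + H2O ⇌ C5H10NH2+ + OH-
From the ICE table, Kb = x²/(0.03 − x) = 1.3 × 10^-3.
Here C₀/Kb ≈ 23.1, so the small-x approximation fails. Use the quadratic:
x = (−Kb + √(Kb² + 4·Kb·C₀))/2 = 5.63 × 10^-3 M
pOH = 2.25, so pH = 14.00 − pOH = 11.75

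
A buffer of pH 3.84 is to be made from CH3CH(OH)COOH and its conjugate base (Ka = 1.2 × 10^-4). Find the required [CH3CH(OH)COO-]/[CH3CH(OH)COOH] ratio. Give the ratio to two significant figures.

ratio = 0.83

pKa = -log(1.2 × 10^-4) = 3.921
pH = pKa + log(r) ⇒ log(r) = 3.84 − 3.921 = -0.081
r = [CH3CH(OH)COO-]/[CH3CH(OH)COOH] = 10^(-0.081) = 0.83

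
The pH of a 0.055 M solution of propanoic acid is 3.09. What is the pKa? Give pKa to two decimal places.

pKa = 4.91

[H+] = 10^(-3.09) = 8.13 × 10^-4 M
At equilibrium [HA] = 0.055 − 8.13 × 10^-4 = 5.42 × 10^-2 M
Ka = [H+][A-]/[HA] = (8.13 × 10^-4)² / 5.42 × 10^-2 = 1.22 × 10^-5
pKa = -log(1.22 × 10^-5) = 4.91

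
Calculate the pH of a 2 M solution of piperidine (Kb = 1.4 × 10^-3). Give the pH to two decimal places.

pH = 12.72

C5H10NH + H2O ⇌ C5H10NH2+ + OH-
From the ICE table, Kb = [OH-]²/(2 − [OH-]) = 1.4 × 10^-3.
Since Kb ≪ C₀, [OH-] ≈ √(Kb·C₀) = 5.29 × 10^-2 M.
([OH-]/C₀ = 2.6% < 5%, so the approximation holds.)
pOH = 1.28, so pH = 14.00 − pOH = 12.72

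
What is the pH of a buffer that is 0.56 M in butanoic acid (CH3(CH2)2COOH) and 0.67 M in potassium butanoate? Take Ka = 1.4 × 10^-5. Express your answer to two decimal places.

pH = 4.93

pKa = −log(1.4 × 10^-5) = 4.854
Henderson–Hasselbalch: pH = pKa + log([CH3(CH2)2COO-]/[CH3(CH2)2COOH]) = 4.854 + log(0.67/0.56)
pH = 4.854 + (+0.078) = 4.93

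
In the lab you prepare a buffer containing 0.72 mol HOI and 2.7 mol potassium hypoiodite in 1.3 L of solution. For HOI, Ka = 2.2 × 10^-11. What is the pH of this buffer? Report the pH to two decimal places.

pH = 11.23

pKa = −log(2.2 × 10^-11) = 10.658
pH = pKa + log([A⁻]/[HA]) = 10.658 + log(2.7/0.72)
pH = 10.658 + (+0.574) = 11.23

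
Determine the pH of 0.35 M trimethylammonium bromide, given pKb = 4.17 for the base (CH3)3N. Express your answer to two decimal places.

(CH3)3NH+ is the conjugate acid of the weak base (CH3)3N.
Kb = 10^(−4.17) = 6.76 × 10^-5
Ka = Kw/Kb = 1.0×10^-14 / 6.76 × 10^-5 = 1.48 × 10^-10
From the ICE table, Ka = [H+]²/(0.35 − [H+]) = 1.48 × 10^-10.
Since Ka ≪ C₀, [H+] ≈ √(Ka·C₀) = 7.20 × 10^-6 M.
Check: 0.0021% ionized — well under 5%, approximation valid.
pH = −log[H+] = −log(7.20 × 10^-6) = 5.14

pH = 5.14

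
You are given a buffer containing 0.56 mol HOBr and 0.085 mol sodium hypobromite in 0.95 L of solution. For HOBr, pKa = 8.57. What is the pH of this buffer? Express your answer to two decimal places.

pH = pKa + log([A⁻]/[HA]) = 8.57 + log(0.085/0.56)
pH = 8.57 + (-0.819) = 7.75

pH = 7.75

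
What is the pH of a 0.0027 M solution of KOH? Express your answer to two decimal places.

KOH is a strong base; [OH-] = 0.0027 M.
pOH = -log(0.0027) = 2.57
pH = 14.00 - 2.57 = 11.43

pH = 11.43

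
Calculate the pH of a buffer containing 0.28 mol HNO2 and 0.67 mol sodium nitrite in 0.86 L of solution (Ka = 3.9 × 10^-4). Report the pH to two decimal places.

pH = 3.79

pKa = −log(3.9 × 10^-4) = 3.409
Henderson–Hasselbalch: pH = pKa + log([NO2-]/[HNO2]) = 3.409 + log(0.67/0.28)
pH = 3.409 + (+0.379) = 3.79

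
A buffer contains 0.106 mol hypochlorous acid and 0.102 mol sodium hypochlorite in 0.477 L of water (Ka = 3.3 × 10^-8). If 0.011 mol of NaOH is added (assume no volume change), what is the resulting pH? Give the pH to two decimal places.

pH = 7.56

After neutralization: n(HOCl) = 0.095 mol, n(OCl-) = 0.113 mol.
pKa = −log(3.3 × 10^-8) = 7.481
Henderson–Hasselbalch with mole ratio 0.113/0.095: pH = 7.481 + (+0.075)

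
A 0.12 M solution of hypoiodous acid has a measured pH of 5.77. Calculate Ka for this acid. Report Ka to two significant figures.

Ka = 2.4 × 10^-11

[H+] = 10^(-5.77) = 1.70 × 10^-6 M
At equilibrium [HA] = 0.12 − 1.70 × 10^-6 = 1.20 × 10^-1 M
Ka = [H+][A-]/[HA] = (1.70 × 10^-6)² / 1.20 × 10^-1 = 2.4 × 10^-11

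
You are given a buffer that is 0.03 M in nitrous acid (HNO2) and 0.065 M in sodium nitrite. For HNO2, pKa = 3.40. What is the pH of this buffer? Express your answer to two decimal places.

pH = 3.74

pH = pKa + log([A⁻]/[HA]) = 3.40 + log(0.065/0.03)
pH = 3.40 + (+0.336) = 3.74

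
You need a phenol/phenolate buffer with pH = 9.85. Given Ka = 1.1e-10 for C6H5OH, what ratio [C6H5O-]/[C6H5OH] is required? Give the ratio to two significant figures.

pKa = -log(1.1 × 10^-10) = 9.959
pH = pKa + log(r) ⇒ log(r) = 9.85 − 9.959 = -0.109
r = [C6H5O-]/[C6H5OH] = 10^(-0.109) = 0.778

ratio = 0.78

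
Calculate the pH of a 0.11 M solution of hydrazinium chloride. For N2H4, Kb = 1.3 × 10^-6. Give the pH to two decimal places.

N2H5+ is the conjugate acid of the weak base N2H4.
Ka = Kw/Kb = 1.0×10^-14 / 1.3 × 10^-6 = 7.69 × 10^-9
From the ICE table, Ka = [H+]²/(0.11 − [H+]) = 7.69 × 10^-9.
Neglecting [H+] in the denominator: [H+] = √(7.69 × 10^-9 × 0.11) = 2.91 × 10^-5 M
pH = −log(2.91 × 10^-5) = 4.54

pH = 4.54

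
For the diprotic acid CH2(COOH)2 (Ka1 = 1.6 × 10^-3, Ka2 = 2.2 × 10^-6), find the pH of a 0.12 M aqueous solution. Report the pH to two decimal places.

Ka1 ≫ Ka2, so treat the first dissociation as the only significant source of H+.
Ka1 = x²/(0.12 − x) = 1.6 × 10^-3
Solving the quadratic: x = (−Ka1 + √(Ka1² + 4·Ka1·C₀))/2 = 1.31 × 10^-2 M
pH = −log(1.31 × 10^-2) = 1.88

pH = 1.88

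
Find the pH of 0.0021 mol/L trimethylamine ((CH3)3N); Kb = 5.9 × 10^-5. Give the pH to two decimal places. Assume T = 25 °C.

(CH3)3N + H2O ⇌ (CH3)3NH+ + OH-
Let x = [OH-] at equilibrium. Kb = x²/(0.0021 − x).
Here C₀/Kb ≈ 35.6, so the small-x approximation fails. Use the quadratic:
x = [−5.9e-05 + √(5.9e-05² + 4.96e-07)]/2 = 3.24 × 10^-4 M
pOH = 3.49, so pH = 14.00 − pOH = 10.51

pH = 10.51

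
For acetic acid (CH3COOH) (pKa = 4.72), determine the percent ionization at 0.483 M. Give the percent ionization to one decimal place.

CH3COOH ⇌ CH3COO- + H+; let x = [H+] at equilibrium.
Ka = 10^(−4.72) = 1.91 × 10^-5
x ≈ √(Ka·C₀) = √(1.91 × 10^-5 × 0.483) = 3.04 × 10^-3 M
% ionization = x/C₀ × 100% = 3.04 × 10^-3/0.483 × 100% = 0.6%

0.6%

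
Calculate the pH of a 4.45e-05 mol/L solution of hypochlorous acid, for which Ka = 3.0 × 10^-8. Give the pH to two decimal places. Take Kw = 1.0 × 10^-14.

pH = 5.94

HOCl ⇌ OCl- + H+
Ka = [H+]²/(4.45e-05 − [H+]) = 3.0 × 10^-8
Since Ka ≪ C₀, [H+] ≈ √(Ka·C₀) = 1.16 × 10^-6 M.
([H+]/C₀ = 2.6% < 5%, so the approximation holds.)
pH = −log[H+] = −log(1.16 × 10^-6) = 5.94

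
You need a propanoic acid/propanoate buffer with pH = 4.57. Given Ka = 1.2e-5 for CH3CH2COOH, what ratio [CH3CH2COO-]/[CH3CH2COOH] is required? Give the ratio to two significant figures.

ratio = 0.45

pKa = -log(1.2 × 10^-5) = 4.921
pH = pKa + log(r) ⇒ log(r) = 4.57 − 4.921 = -0.351
r = [CH3CH2COO-]/[CH3CH2COOH] = 10^(-0.351) = 0.446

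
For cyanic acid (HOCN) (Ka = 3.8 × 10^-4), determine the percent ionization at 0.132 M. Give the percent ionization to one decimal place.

5.2%

HOCN ⇌ OCN- + H+; let x = [H+] at equilibrium.
Ka = x²/(C₀ − x); solving the quadratic gives x = 6.89 × 10^-3 M.
Fraction ionized = 6.89 × 10^-3 / 0.132 = 0.0522 → 5.2%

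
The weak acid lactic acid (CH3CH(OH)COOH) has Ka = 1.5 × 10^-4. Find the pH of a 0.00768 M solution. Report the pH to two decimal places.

CH3CH(OH)COOH ⇌ CH3CH(OH)COO- + H+
From the ICE table, Ka = [H+]²/(0.00768 − [H+]) = 1.5 × 10^-4.
[H+] is not negligible relative to C₀; solve [H+]² + 0.00015·[H+] − 1.15e-06 = 0.
[H+] = [−0.00015 + √(0.00015² + 4.61e-06)]/2 = 1.00 × 10^-3 M
pH = −log[H+] = −log(1.00 × 10^-3) = 3.00

pH = 3.00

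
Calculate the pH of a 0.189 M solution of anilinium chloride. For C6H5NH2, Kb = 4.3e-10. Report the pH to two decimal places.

pH = 2.68

C6H5NH3+ is the conjugate acid of the weak base C6H5NH2.
Ka = Kw/Kb = 1.0×10^-14 / 4.3 × 10^-10 = 2.33 × 10^-5
From the ICE table, Ka = [H+]²/(0.189 − [H+]) = 2.33 × 10^-5.
Assume [H+] ≪ 0.189: [H+] ≈ √(2.33 × 10^-5 × 0.189) = 2.10 × 10^-3 M
pH = −log(2.10 × 10^-3) = 2.68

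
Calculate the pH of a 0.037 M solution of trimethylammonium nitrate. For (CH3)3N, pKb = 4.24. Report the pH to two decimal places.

pH = 5.60

(CH3)3NH+ is the conjugate acid of the weak base (CH3)3N.
Kb = 10^(−4.24) = 5.75 × 10^-5
Ka = Kw/Kb = 1.0×10^-14 / 5.75 × 10^-5 = 1.74 × 10^-10
From the ICE table, Ka = [H+]²/(0.037 − [H+]) = 1.74 × 10^-10.
Neglecting [H+] in the denominator: [H+] = √(1.74 × 10^-10 × 0.037) = 2.54 × 10^-6 M
Check: 0.0069% ionized — well under 5%, approximation valid.
pH = −log[H+] = −log(2.54 × 10^-6) = 5.60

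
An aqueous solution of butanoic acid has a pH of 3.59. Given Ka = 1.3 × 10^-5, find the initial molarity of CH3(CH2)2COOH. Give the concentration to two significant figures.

[H+] = 10^(-3.59) = 2.57 × 10^-4 M = x
Ka = x²/(C₀ − x) ⇒ C₀ = x + x²/Ka
C₀ = 2.57 × 10^-4 + (2.57 × 10^-4)²/(1.3 × 10^-5) = 5.34 × 10^-3 M

C₀ = 5.3 × 10^-3 M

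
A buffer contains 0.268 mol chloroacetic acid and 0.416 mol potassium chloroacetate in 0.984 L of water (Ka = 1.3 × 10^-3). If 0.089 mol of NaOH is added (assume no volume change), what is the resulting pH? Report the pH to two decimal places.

pH = 3.34

OH- converts ClCH2COOH to ClCH2COO-: ClCH2COOH → 0.179 mol, ClCH2COO- → 0.505 mol.
pKa = −log(1.3 × 10^-3) = 2.886
pH = pKa + log(n_ClCH2COO-/n_ClCH2COOH) = 2.886 + log(0.505/0.179) = 2.886 + (+0.450)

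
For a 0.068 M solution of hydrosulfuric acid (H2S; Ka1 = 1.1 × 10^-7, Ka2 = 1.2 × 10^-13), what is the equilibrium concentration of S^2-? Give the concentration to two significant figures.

First ionization gives [H+] ≈ [HS-] = 8.65 × 10^-5 M.
Second step: Ka2 = [H+][S^2-]/[HS-] ≈ [S^2-] (since [H+] ≈ [HS-]).
So [S^2-] ≈ Ka2.

1.2 × 10^-13 M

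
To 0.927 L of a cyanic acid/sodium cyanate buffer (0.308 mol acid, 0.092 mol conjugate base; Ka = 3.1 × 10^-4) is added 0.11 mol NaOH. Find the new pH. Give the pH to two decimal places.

After neutralization: n(HOCN) = 0.198 mol, n(OCN-) = 0.202 mol.
pKa = −log(3.1 × 10^-4) = 3.509
pH = pKa + log(n_OCN-/n_HOCN) = 3.509 + log(0.202/0.198) = 3.509 + (+0.009)

pH = 3.52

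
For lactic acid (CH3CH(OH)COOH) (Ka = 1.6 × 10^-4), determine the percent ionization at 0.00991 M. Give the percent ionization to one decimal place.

11.9%

CH3CH(OH)COOH ⇌ CH3CH(OH)COO- + H+; let x = [H+] at equilibrium.
Ka = x²/(C₀ − x); solving the quadratic gives x = 1.18 × 10^-3 M.
% ionization = x/C₀ × 100% = 1.18 × 10^-3/0.00991 × 100% = 11.9%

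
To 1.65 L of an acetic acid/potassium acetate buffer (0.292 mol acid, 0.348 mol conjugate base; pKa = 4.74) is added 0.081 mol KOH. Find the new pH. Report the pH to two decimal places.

After neutralization: n(CH3COOH) = 0.211 mol, n(CH3COO-) = 0.429 mol.
Henderson–Hasselbalch with mole ratio 0.429/0.211: pH = 4.74 + (+0.308)

pH = 5.05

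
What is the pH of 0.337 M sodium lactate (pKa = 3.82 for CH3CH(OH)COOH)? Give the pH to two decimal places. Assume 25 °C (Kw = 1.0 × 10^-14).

CH3CH(OH)COO- is the conjugate base of the weak acid CH3CH(OH)COOH.
Ka = 10^(−3.82) = 1.51 × 10^-4
Kb = Kw/Ka = 1.0×10^-14 / 1.51 × 10^-4 = 6.62 × 10^-11
Kb = [OH-]²/(0.337 − [OH-]) = 6.62 × 10^-11
Assume [OH-] ≪ 0.337: [OH-] ≈ √(6.62 × 10^-11 × 0.337) = 4.72 × 10^-6 M
Check: 0.0014% ionized — well under 5%, approximation valid.
pOH = 5.33, so pH = 14.00 − pOH = 8.67

pH = 8.67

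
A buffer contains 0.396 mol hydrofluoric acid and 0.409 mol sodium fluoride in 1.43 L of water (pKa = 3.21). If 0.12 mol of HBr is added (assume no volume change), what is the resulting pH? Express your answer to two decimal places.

After neutralization: n(HF) = 0.516 mol, n(F-) = 0.289 mol.
pH = pKa + log(n_F-/n_HF) = 3.21 + log(0.289/0.516) = 3.21 + (-0.252)

pH = 2.96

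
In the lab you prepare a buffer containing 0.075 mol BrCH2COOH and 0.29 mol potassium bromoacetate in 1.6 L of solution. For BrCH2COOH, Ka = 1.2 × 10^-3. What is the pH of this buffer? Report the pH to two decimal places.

pH = 3.51

pKa = −log(1.2 × 10^-3) = 2.921
pH = pKa + log([A⁻]/[HA]) = 2.921 + log(0.29/0.075)
pH = 2.921 + (+0.587) = 3.51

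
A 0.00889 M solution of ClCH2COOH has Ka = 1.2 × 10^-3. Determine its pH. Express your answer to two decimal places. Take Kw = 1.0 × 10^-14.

ClCH2COOH ⇌ ClCH2COO- + H+
From the ICE table, Ka = [H+]²/(0.00889 − [H+]) = 1.2 × 10^-3.
Here C₀/Ka ≈ 7.41, so the small-[H+] approximation fails. Use the quadratic:
[H+] = [−0.0012 + √(0.0012² + 4.27e-05)]/2 = 2.72 × 10^-3 M
pH = −log[H+] = −log(2.72 × 10^-3) = 2.57

pH = 2.57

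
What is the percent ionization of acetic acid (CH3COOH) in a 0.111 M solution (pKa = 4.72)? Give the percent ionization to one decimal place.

1.3%

CH3COOH ⇌ CH3COO- + H+; let x = [H+] at equilibrium.
Ka = 10^(−4.72) = 1.91 × 10^-5
x ≈ √(Ka·C₀) = √(1.91 × 10^-5 × 0.111) = 1.46 × 10^-3 M
% ionization = x/C₀ × 100% = 1.46 × 10^-3/0.111 × 100% = 1.3%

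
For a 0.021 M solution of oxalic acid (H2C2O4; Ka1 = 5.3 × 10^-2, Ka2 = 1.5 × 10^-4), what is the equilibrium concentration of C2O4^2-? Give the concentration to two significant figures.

First ionization gives [H+] ≈ [HC2O4-] = 1.61 × 10^-2 M.
Second step: Ka2 = [H+][C2O4^2-]/[HC2O4-] ≈ [C2O4^2-] (since [H+] ≈ [HC2O4-]).
So [C2O4^2-] ≈ Ka2.

1.5 × 10^-4 M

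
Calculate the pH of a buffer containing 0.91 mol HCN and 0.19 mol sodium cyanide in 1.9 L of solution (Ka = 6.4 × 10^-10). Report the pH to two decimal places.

pKa = −log(6.4 × 10^-10) = 9.194
Using pH = pKa + log([base]/[acid]) with [base]/[acid] = 0.19/0.91:
pH = 9.194 + (-0.680) = 8.51

pH = 8.51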